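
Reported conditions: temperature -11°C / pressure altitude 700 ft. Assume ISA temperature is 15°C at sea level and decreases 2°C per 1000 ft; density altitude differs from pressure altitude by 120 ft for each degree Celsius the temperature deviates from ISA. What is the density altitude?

ISA temperature at 700 ft = 15 − 2 × (700/1000) = 13.6°C.
ISA deviation = -11 − 13.6 = -24.6°C.
Density altitude = 700 + 120 × (-24.6) = 700 + (-2952) = -2252 ft.

-2252 ft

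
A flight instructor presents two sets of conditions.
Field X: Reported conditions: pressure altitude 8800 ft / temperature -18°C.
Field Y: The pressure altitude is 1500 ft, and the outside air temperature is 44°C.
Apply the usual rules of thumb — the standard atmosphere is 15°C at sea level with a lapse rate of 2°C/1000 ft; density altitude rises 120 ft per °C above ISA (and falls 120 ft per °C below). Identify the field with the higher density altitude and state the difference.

Field X: ISA temp = -2.6°C, deviation -15.4°C, DA = 8800 + 120 × (-15.4) = 6952 ft.
Field Y: ISA temp = 12°C, deviation +32°C, DA = 1500 + 120 × 32 = 5340 ft.
Field X is higher by 6952 − 5340 = 1612 ft.

Field X by 1612 ft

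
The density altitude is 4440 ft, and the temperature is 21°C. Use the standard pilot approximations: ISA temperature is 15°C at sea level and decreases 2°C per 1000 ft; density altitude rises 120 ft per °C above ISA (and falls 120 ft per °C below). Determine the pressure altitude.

3000 ft

DA = PA + 120 × (OAT − (15 − 2·PA/1000)) = PA + 120·OAT − 1800 + 0.24·PA = 1.24·PA + 120·OAT − 1800.
So 1.24·PA = 4440 − 120 × 21 + 1800 = 3720.
PA = 3720 / 1.24 = 3000 ft.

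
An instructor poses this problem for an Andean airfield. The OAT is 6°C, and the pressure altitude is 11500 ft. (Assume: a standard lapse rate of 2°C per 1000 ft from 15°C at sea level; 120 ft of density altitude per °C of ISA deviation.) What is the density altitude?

13180 ft

ISA temperature at 11500 ft = 15 − 2 × (11500/1000) = -8°C.
ISA deviation = 6 − (-8) = +14°C.
Density altitude = 11500 + 120 × (14) = 11500 + (+1680) = 13180 ft.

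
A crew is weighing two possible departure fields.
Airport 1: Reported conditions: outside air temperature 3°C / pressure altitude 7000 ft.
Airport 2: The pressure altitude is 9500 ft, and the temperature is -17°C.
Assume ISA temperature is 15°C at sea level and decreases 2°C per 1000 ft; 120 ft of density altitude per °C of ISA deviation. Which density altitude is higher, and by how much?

Airport 2 by 700 ft

Airport 1: ISA temp = 1°C, deviation +2°C, DA = 7000 + 120 × 2 = 7240 ft.
Airport 2: ISA temp = -4°C, deviation -13°C, DA = 9500 + 120 × (-13) = 7940 ft.
Airport 2 is higher by 7940 − 7240 = 700 ft.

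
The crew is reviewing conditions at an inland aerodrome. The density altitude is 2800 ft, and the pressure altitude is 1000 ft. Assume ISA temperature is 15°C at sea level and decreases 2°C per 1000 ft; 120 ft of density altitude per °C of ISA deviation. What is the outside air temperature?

28°C

Density altitude − pressure altitude = 2800 − 1000 = +1800 ft.
At 120 ft/°C that is an ISA deviation of 1800/120 = +15°C.
ISA temperature at 1000 ft = 15 − 2 × (1000/1000) = 13°C.
OAT = ISA + deviation = 13 + (+15) = 28°C.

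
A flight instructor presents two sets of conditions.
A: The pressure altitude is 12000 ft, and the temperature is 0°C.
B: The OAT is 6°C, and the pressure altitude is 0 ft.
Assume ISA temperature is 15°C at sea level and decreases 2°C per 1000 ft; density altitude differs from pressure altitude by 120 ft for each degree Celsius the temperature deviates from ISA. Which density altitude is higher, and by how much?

A by 14160 ft

A: ISA temp = -9°C, deviation +9°C, DA = 12000 + 120 × 9 = 13080 ft.
B: ISA temp = 15°C, deviation -9°C, DA = 0 + 120 × (-9) = -1080 ft.
A is higher by 13080 − (-1080) = 14160 ft.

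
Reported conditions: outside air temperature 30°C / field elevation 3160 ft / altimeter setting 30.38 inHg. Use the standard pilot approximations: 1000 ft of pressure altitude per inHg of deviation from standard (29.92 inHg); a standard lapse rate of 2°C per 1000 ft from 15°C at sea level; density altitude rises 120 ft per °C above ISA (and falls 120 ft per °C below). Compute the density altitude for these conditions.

Pressure altitude = 3160 + (29.92 − 30.38) × 1000 = 3160 + (-460) = 2700 ft.
ISA temperature at 2700 ft = 15 − 2 × (2700/1000) = 9.6°C.
ISA deviation = 30 − 9.6 = +20.4°C.
Density altitude = 2700 + 120 × (20.4) = 5148 ft.

5148 ft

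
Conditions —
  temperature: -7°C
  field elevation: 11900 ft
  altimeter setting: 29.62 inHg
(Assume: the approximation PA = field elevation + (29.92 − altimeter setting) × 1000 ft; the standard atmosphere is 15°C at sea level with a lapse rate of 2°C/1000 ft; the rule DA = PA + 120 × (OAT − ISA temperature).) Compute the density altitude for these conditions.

12488 ft

Pressure altitude = 11900 + (29.92 − 29.62) × 1000 = 11900 + (+300) = 12200 ft.
ISA temperature at 12200 ft = 15 − 2 × (12200/1000) = -9.4°C.
ISA deviation = -7 − (-9.4) = +2.4°C.
Density altitude = 12200 + 120 × (2.4) = 12488 ft.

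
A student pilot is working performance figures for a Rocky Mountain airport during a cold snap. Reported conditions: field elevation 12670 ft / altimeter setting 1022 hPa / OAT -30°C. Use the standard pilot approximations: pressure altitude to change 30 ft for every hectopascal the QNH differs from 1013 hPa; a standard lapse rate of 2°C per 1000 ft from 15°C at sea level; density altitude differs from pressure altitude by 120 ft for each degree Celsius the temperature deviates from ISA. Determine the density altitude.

9976 ft

Pressure altitude = 12670 + (1013 − 1022) × 30 = 12670 + (-270) = 12400 ft.
ISA temperature at 12400 ft = 15 − 2 × (12400/1000) = -9.8°C.
ISA deviation = -30 − (-9.8) = -20.2°C.
Density altitude = 12400 + 120 × (-20.2) = 9976 ft.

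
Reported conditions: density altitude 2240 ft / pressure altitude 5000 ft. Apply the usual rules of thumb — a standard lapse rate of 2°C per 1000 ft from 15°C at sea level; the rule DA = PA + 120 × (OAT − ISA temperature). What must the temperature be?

-18°C

Density altitude − pressure altitude = 2240 − 5000 = -2760 ft.
At 120 ft/°C that is an ISA deviation of -2760/120 = -23°C.
ISA temperature at 5000 ft = 15 − 2 × (5000/1000) = 5°C.
OAT = ISA + deviation = 5 + (-23) = -18°C.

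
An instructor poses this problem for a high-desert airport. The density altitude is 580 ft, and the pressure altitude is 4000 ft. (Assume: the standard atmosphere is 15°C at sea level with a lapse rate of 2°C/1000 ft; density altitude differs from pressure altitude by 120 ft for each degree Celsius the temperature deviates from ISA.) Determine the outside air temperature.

-21.5°C

Density altitude − pressure altitude = 580 − 4000 = -3420 ft.
At 120 ft/°C that is an ISA deviation of -3420/120 = -28.5°C.
ISA temperature at 4000 ft = 15 − 2 × (4000/1000) = 7°C.
OAT = ISA + deviation = 7 + (-28.5) = -21.5°C.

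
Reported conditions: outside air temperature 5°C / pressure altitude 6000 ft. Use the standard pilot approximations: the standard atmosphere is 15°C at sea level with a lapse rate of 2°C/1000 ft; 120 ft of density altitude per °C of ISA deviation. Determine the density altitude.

ISA temperature at 6000 ft = 15 − 2 × (6000/1000) = 3°C.
ISA deviation = 5 − 3 = +2°C.
Density altitude = 6000 + 120 × (2) = 6000 + (+240) = 6240 ft.

6240 ft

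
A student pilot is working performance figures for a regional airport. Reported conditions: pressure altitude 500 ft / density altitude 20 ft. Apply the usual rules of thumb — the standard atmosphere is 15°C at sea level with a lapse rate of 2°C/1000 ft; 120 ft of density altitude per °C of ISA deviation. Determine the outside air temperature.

10°C

Density altitude − pressure altitude = 20 − 500 = -480 ft.
At 120 ft/°C that is an ISA deviation of -480/120 = -4°C.
ISA temperature at 500 ft = 15 − 2 × (500/1000) = 14°C.
OAT = ISA + deviation = 14 + (-4) = 10°C.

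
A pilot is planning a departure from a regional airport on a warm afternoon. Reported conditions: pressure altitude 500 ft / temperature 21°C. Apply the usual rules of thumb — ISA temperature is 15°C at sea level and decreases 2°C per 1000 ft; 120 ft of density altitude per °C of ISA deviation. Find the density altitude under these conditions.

ISA temperature at 500 ft = 15 − 2 × (500/1000) = 14°C.
ISA deviation = 21 − 14 = +7°C.
Density altitude = 500 + 120 × (7) = 500 + (+840) = 1340 ft.

1340 ft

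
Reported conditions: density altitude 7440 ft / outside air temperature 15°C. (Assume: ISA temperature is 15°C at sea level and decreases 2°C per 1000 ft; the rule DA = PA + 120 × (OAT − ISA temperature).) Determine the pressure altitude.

DA = PA + 120 × (OAT − (15 − 2·PA/1000)) = PA + 120·OAT − 1800 + 0.24·PA = 1.24·PA + 120·OAT − 1800.
So 1.24·PA = 7440 − 120 × 15 + 1800 = 7440.
PA = 7440 / 1.24 = 6000 ft.

6000 ft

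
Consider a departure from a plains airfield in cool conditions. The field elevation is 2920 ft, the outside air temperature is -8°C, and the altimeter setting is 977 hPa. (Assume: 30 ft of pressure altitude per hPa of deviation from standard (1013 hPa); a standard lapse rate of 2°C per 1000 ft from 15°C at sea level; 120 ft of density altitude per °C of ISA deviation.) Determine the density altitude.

Pressure altitude = 2920 + (1013 − 977) × 30 = 2920 + (+1080) = 4000 ft.
ISA temperature at 4000 ft = 15 − 2 × (4000/1000) = 7°C.
ISA deviation = -8 − 7 = -15°C.
Density altitude = 4000 + 120 × (-15) = 2200 ft.

2200 ft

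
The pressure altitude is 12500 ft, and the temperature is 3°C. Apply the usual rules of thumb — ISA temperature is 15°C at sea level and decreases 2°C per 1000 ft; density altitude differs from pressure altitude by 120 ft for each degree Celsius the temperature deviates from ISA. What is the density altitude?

ISA temperature at 12500 ft = 15 − 2 × (12500/1000) = -10°C.
ISA deviation = 3 − (-10) = +13°C.
Density altitude = 12500 + 120 × (13) = 12500 + (+1560) = 14060 ft.

14060 ft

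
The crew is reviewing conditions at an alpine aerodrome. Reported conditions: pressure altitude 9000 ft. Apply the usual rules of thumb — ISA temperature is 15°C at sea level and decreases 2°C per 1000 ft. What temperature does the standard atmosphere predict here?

ISA temperature = 15 − 2 × (9000/1000) = 15 − 18 = -3°C.

-3°C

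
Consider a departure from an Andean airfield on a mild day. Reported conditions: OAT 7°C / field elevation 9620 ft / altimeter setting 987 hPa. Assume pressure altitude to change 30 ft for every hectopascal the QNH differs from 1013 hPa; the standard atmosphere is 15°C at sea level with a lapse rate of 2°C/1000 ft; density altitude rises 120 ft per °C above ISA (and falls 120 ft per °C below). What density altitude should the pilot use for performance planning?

Pressure altitude = 9620 + (1013 − 987) × 30 = 9620 + (+780) = 10400 ft.
ISA temperature at 10400 ft = 15 − 2 × (10400/1000) = -5.8°C.
ISA deviation = 7 − (-5.8) = +12.8°C.
Density altitude = 10400 + 120 × (12.8) = 11936 ft.

11936 ft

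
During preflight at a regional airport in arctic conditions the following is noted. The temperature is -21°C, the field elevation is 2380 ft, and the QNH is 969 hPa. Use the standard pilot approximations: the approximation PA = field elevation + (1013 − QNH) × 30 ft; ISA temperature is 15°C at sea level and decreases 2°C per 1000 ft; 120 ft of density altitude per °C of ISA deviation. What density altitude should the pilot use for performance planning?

Pressure altitude = 2380 + (1013 − 969) × 30 = 2380 + (+1320) = 3700 ft.
ISA temperature at 3700 ft = 15 − 2 × (3700/1000) = 7.6°C.
ISA deviation = -21 − 7.6 = -28.6°C.
Density altitude = 3700 + 120 × (-28.6) = 268 ft.

268 ft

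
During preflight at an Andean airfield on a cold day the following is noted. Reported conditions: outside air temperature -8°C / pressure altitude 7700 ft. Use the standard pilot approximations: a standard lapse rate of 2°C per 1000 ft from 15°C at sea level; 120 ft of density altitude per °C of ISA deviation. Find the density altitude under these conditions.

6788 ft

ISA temperature at 7700 ft = 15 − 2 × (7700/1000) = -0.4°C.
ISA deviation = -8 − (-0.4) = -7.6°C.
Density altitude = 7700 + 120 × (-7.6) = 7700 + (-912) = 6788 ft.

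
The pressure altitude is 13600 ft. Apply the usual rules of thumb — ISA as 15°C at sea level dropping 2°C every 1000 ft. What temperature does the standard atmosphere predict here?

-12.2°C

ISA temperature = 15 − 2 × (13600/1000) = 15 − 27.2 = -12.2°C.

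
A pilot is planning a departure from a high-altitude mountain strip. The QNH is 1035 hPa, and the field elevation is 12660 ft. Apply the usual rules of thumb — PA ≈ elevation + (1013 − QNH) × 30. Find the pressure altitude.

12000 ft

Pressure correction = (1013 − 1035) × 30 = -660 ft.
Pressure altitude = 12660 + (-660) = 12000 ft.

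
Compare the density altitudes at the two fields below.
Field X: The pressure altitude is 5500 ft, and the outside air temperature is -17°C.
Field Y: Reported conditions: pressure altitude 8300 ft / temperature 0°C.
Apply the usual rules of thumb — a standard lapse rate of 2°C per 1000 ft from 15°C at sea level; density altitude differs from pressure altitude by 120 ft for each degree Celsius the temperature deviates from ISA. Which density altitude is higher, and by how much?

Field Y by 5512 ft

Field X: ISA temp = 4°C, deviation -21°C, DA = 5500 + 120 × (-21) = 2980 ft.
Field Y: ISA temp = -1.6°C, deviation +1.6°C, DA = 8300 + 120 × 1.6 = 8492 ft.
Field Y is higher by 8492 − 2980 = 5512 ft.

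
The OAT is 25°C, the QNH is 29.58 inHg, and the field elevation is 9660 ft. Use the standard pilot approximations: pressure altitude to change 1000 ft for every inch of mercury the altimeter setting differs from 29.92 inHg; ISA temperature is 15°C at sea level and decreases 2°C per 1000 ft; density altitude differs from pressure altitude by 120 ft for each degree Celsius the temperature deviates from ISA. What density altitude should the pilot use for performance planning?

Pressure altitude = 9660 + (29.92 − 29.58) × 1000 = 9660 + (+340) = 10000 ft.
ISA temperature at 10000 ft = 15 − 2 × (10000/1000) = -5°C.
ISA deviation = 25 − (-5) = +30°C.
Density altitude = 10000 + 120 × (30) = 13600 ft.

13600 ft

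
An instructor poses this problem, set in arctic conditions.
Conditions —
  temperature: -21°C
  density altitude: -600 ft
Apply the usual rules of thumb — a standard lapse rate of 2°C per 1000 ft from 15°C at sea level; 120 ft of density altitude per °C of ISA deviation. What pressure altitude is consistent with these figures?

DA = PA + 120 × (OAT − (15 − 2·PA/1000)) = PA + 120·OAT − 1800 + 0.24·PA = 1.24·PA + 120·OAT − 1800.
So 1.24·PA = -600 − 120 × (-21) + 1800 = 3720.
PA = 3720 / 1.24 = 3000 ft.

3000 ft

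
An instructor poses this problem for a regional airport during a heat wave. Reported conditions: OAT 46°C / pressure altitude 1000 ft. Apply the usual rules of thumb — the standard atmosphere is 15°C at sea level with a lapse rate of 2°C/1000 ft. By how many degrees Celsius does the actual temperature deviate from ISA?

ISA temperature at 1000 ft = 15 − 2 × (1000/1000) = 13°C.
Deviation = OAT − ISA = 46 − 13 = +33°C.

ISA+33°C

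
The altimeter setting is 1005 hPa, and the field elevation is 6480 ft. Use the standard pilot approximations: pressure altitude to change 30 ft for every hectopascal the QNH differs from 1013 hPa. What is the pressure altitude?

6720 ft

Pressure correction = (1013 − 1005) × 30 = +240 ft.
Pressure altitude = 6480 + (+240) = 6720 ft.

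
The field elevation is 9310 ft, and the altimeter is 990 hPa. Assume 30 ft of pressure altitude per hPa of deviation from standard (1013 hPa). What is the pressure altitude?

Pressure correction = (1013 − 990) × 30 = +690 ft.
Pressure altitude = 9310 + (+690) = 10000 ft.

10000 ft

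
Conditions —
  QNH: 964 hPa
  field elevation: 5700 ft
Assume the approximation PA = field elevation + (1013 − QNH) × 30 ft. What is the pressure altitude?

Pressure correction = (1013 − 964) × 30 = +1470 ft.
Pressure altitude = 5700 + (+1470) = 7170 ft.

7170 ft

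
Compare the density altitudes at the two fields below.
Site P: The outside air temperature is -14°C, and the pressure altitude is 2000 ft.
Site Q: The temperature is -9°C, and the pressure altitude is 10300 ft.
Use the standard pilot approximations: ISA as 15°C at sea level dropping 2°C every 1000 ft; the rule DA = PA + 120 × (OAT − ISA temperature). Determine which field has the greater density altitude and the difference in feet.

Site P: ISA temp = 11°C, deviation -25°C, DA = 2000 + 120 × (-25) = -1000 ft.
Site Q: ISA temp = -5.6°C, deviation -3.4°C, DA = 10300 + 120 × (-3.4) = 9892 ft.
Site Q is higher by 9892 − (-1000) = 10892 ft.

Site Q by 10892 ft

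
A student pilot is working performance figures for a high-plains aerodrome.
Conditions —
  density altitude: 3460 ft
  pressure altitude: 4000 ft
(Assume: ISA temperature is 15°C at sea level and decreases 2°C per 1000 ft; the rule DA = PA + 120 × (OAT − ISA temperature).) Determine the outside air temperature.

2.5°C

Density altitude − pressure altitude = 3460 − 4000 = -540 ft.
At 120 ft/°C that is an ISA deviation of -540/120 = -4.5°C.
ISA temperature at 4000 ft = 15 − 2 × (4000/1000) = 7°C.
OAT = ISA + deviation = 7 + (-4.5) = 2.5°C.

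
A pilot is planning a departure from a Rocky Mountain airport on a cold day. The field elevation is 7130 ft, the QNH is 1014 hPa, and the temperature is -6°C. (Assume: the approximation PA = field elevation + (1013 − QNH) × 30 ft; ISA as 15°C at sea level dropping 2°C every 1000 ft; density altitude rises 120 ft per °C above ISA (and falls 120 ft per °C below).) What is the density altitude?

Pressure altitude = 7130 + (1013 − 1014) × 30 = 7130 + (-30) = 7100 ft.
ISA temperature at 7100 ft = 15 − 2 × (7100/1000) = 0.8°C.
ISA deviation = -6 − 0.8 = -6.8°C.
Density altitude = 7100 + 120 × (-6.8) = 6284 ft.

6284 ft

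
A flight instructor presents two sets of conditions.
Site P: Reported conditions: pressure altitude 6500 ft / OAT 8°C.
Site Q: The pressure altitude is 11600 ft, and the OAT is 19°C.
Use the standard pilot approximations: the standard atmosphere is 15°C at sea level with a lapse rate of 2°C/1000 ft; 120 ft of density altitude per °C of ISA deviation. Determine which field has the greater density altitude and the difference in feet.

Site P: ISA temp = 2°C, deviation +6°C, DA = 6500 + 120 × 6 = 7220 ft.
Site Q: ISA temp = -8.2°C, deviation +27.2°C, DA = 11600 + 120 × 27.2 = 14864 ft.
Site Q is higher by 14864 − 7220 = 7644 ft.

Site Q by 7644 ft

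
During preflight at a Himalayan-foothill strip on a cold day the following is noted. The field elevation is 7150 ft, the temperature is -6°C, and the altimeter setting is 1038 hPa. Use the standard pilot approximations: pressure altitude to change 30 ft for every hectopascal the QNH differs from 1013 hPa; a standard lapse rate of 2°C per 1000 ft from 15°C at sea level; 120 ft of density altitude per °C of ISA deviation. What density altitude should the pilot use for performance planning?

Pressure altitude = 7150 + (1013 − 1038) × 30 = 7150 + (-750) = 6400 ft.
ISA temperature at 6400 ft = 15 − 2 × (6400/1000) = 2.2°C.
ISA deviation = -6 − 2.2 = -8.2°C.
Density altitude = 6400 + 120 × (-8.2) = 5416 ft.

5416 ft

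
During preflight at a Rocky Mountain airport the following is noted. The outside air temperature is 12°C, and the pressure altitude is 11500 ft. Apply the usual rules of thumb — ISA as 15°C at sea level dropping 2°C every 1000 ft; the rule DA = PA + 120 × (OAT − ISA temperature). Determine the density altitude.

13900 ft

ISA temperature at 11500 ft = 15 − 2 × (11500/1000) = -8°C.
ISA deviation = 12 − (-8) = +20°C.
Density altitude = 11500 + 120 × (20) = 11500 + (+2400) = 13900 ft.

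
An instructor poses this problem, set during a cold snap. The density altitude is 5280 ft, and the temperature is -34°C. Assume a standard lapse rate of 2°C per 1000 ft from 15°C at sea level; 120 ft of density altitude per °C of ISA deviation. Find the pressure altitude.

9000 ft

DA = PA + 120 × (OAT − (15 − 2·PA/1000)) = PA + 120·OAT − 1800 + 0.24·PA = 1.24·PA + 120·OAT − 1800.
So 1.24·PA = 5280 − 120 × (-34) + 1800 = 11160.
PA = 11160 / 1.24 = 9000 ft.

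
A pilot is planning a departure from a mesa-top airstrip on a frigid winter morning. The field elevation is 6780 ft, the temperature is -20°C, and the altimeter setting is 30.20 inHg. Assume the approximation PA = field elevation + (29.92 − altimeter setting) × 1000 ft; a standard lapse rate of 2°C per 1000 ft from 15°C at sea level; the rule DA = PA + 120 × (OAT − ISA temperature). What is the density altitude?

3860 ft

Pressure altitude = 6780 + (29.92 − 30.20) × 1000 = 6780 + (-280) = 6500 ft.
ISA temperature at 6500 ft = 15 − 2 × (6500/1000) = 2°C.
ISA deviation = -20 − 2 = -22°C.
Density altitude = 6500 + 120 × (-22) = 3860 ft.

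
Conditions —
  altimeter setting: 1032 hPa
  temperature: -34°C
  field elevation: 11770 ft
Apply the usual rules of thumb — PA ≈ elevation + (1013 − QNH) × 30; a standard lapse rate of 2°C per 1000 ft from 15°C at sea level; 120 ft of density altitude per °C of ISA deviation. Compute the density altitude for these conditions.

8008 ft

Pressure altitude = 11770 + (1013 − 1032) × 30 = 11770 + (-570) = 11200 ft.
ISA temperature at 11200 ft = 15 − 2 × (11200/1000) = -7.4°C.
ISA deviation = -34 − (-7.4) = -26.6°C.
Density altitude = 11200 + 120 × (-26.6) = 8008 ft.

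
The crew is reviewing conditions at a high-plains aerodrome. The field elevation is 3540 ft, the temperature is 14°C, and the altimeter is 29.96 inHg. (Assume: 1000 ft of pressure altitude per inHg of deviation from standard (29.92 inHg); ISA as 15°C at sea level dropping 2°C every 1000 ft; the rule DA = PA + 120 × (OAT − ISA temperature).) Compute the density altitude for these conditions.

4220 ft

Pressure altitude = 3540 + (29.92 − 29.96) × 1000 = 3540 + (-40) = 3500 ft.
ISA temperature at 3500 ft = 15 − 2 × (3500/1000) = 8°C.
ISA deviation = 14 − 8 = +6°C.
Density altitude = 3500 + 120 × (6) = 4220 ft.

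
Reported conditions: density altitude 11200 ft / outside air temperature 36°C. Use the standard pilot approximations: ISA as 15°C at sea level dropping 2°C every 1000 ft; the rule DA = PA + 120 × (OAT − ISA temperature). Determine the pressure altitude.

DA = PA + 120 × (OAT − (15 − 2·PA/1000)) = PA + 120·OAT − 1800 + 0.24·PA = 1.24·PA + 120·OAT − 1800.
So 1.24·PA = 11200 − 120 × 36 + 1800 = 8680.
PA = 8680 / 1.24 = 7000 ft.

7000 ft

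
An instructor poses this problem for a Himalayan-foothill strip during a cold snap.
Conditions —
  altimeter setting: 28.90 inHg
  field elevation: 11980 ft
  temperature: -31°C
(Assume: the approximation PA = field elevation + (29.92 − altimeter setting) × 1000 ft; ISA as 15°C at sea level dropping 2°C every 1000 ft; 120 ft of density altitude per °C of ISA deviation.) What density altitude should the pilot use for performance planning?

10600 ft

Pressure altitude = 11980 + (29.92 − 28.90) × 1000 = 11980 + (+1020) = 13000 ft.
ISA temperature at 13000 ft = 15 − 2 × (13000/1000) = -11°C.
ISA deviation = -31 − (-11) = -20°C.
Density altitude = 13000 + 120 × (-20) = 10600 ft.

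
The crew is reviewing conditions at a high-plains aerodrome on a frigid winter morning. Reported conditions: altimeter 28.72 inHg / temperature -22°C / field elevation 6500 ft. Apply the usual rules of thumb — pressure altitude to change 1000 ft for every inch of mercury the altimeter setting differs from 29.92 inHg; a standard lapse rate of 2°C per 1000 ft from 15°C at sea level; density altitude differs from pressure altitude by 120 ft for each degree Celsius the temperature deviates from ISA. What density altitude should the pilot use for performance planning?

Pressure altitude = 6500 + (29.92 − 28.72) × 1000 = 6500 + (+1200) = 7700 ft.
ISA temperature at 7700 ft = 15 − 2 × (7700/1000) = -0.4°C.
ISA deviation = -22 − (-0.4) = -21.6°C.
Density altitude = 7700 + 120 × (-21.6) = 5108 ft.

5108 ft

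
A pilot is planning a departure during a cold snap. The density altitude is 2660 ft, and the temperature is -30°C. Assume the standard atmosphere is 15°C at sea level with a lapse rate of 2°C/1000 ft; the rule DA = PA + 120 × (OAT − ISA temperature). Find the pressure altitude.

6500 ft

DA = PA + 120 × (OAT − (15 − 2·PA/1000)) = PA + 120·OAT − 1800 + 0.24·PA = 1.24·PA + 120·OAT − 1800.
So 1.24·PA = 2660 − 120 × (-30) + 1800 = 8060.
PA = 8060 / 1.24 = 6500 ft.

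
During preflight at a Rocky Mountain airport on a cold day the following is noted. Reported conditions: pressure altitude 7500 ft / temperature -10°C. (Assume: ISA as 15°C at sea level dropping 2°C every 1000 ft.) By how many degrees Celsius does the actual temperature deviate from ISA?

ISA-10°C

ISA temperature at 7500 ft = 15 − 2 × (7500/1000) = 0°C.
Deviation = OAT − ISA = -10 − 0 = -10°C.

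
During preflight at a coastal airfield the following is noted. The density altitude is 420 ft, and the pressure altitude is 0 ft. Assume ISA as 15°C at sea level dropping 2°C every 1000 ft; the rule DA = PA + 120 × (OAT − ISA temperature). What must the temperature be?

18.5°C

Density altitude − pressure altitude = 420 − 0 = +420 ft.
At 120 ft/°C that is an ISA deviation of 420/120 = +3.5°C.
ISA temperature at 0 ft = 15 − 2 × (0/1000) = 15°C.
OAT = ISA + deviation = 15 + (+3.5) = 18.5°C.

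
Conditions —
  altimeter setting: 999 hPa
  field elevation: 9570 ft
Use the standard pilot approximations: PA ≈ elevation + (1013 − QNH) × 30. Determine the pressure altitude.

Pressure correction = (1013 − 999) × 30 = +420 ft.
Pressure altitude = 9570 + (+420) = 9990 ft.

9990 ft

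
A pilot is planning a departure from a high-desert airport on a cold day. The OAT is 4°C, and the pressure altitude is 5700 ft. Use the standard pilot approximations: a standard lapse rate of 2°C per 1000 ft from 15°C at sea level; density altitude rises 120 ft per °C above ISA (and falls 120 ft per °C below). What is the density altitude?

5748 ft

ISA temperature at 5700 ft = 15 − 2 × (5700/1000) = 3.6°C.
ISA deviation = 4 − 3.6 = +0.4°C.
Density altitude = 5700 + 120 × (0.4) = 5700 + (+48) = 5748 ft.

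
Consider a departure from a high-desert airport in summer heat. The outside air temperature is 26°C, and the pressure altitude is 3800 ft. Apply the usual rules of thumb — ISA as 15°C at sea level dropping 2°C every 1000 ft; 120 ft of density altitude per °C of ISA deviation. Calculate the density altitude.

6032 ft

ISA temperature at 3800 ft = 15 − 2 × (3800/1000) = 7.4°C.
ISA deviation = 26 − 7.4 = +18.6°C.
Density altitude = 3800 + 120 × (18.6) = 3800 + (+2232) = 6032 ft.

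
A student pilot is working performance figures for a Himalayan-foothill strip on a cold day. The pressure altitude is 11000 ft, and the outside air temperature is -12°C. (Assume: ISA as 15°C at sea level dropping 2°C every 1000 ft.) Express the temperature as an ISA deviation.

ISA-5°C

ISA temperature at 11000 ft = 15 − 2 × (11000/1000) = -7°C.
Deviation = OAT − ISA = -12 − (-7) = -5°C.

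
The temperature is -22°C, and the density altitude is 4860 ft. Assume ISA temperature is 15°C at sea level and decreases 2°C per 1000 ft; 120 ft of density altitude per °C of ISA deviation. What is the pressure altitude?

7500 ft

DA = PA + 120 × (OAT − (15 − 2·PA/1000)) = PA + 120·OAT − 1800 + 0.24·PA = 1.24·PA + 120·OAT − 1800.
So 1.24·PA = 4860 − 120 × (-22) + 1800 = 9300.
PA = 9300 / 1.24 = 7500 ft.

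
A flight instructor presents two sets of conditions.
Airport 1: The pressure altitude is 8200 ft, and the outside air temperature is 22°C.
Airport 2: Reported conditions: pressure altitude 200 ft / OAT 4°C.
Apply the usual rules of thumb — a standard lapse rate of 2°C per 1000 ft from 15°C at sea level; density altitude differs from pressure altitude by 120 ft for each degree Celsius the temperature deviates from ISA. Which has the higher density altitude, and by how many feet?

Airport 1: ISA temp = -1.4°C, deviation +23.4°C, DA = 8200 + 120 × 23.4 = 11008 ft.
Airport 2: ISA temp = 14.6°C, deviation -10.6°C, DA = 200 + 120 × (-10.6) = -1072 ft.
Airport 1 is higher by 11008 − (-1072) = 12080 ft.

Airport 1 by 12080 ft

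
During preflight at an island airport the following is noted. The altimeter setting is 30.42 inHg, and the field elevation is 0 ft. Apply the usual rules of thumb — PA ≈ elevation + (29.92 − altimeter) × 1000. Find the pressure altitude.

-500 ft

Pressure correction = (29.92 − 30.42) × 1000 = -500 ft.
Pressure altitude = 0 + (-500) = -500 ft.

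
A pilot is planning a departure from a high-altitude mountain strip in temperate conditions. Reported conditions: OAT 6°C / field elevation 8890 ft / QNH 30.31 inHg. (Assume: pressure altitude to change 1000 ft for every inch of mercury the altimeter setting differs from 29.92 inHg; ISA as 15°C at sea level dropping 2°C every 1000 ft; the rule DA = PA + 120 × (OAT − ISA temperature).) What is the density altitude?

9460 ft

Pressure altitude = 8890 + (29.92 − 30.31) × 1000 = 8890 + (-390) = 8500 ft.
ISA temperature at 8500 ft = 15 − 2 × (8500/1000) = -2°C.
ISA deviation = 6 − (-2) = +8°C.
Density altitude = 8500 + 120 × (8) = 9460 ft.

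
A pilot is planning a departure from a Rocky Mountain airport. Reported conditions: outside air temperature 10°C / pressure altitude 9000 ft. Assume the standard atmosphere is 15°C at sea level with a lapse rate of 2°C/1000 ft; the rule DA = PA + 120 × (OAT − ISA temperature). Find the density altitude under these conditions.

ISA temperature at 9000 ft = 15 − 2 × (9000/1000) = -3°C.
ISA deviation = 10 − (-3) = +13°C.
Density altitude = 9000 + 120 × (13) = 9000 + (+1560) = 10560 ft.

10560 ft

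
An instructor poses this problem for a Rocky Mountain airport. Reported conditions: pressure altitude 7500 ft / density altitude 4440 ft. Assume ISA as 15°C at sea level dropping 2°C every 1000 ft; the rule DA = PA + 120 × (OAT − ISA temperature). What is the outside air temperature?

-25.5°C

Density altitude − pressure altitude = 4440 − 7500 = -3060 ft.
At 120 ft/°C that is an ISA deviation of -3060/120 = -25.5°C.
ISA temperature at 7500 ft = 15 − 2 × (7500/1000) = 0°C.
OAT = ISA + deviation = 0 + (-25.5) = -25.5°C.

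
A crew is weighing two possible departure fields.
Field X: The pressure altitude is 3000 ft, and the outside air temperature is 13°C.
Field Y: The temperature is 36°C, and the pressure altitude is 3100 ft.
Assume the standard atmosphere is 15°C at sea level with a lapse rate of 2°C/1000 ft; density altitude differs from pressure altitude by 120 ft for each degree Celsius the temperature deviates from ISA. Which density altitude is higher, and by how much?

Field X: ISA temp = 9°C, deviation +4°C, DA = 3000 + 120 × 4 = 3480 ft.
Field Y: ISA temp = 8.8°C, deviation +27.2°C, DA = 3100 + 120 × 27.2 = 6364 ft.
Field Y is higher by 6364 − 3480 = 2884 ft.

Field Y by 2884 ft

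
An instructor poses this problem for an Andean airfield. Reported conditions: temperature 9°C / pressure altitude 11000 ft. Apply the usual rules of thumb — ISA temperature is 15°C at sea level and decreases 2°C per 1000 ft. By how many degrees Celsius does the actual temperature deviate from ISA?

ISA+16°C

ISA temperature at 11000 ft = 15 − 2 × (11000/1000) = -7°C.
Deviation = OAT − ISA = 9 − (-7) = +16°C.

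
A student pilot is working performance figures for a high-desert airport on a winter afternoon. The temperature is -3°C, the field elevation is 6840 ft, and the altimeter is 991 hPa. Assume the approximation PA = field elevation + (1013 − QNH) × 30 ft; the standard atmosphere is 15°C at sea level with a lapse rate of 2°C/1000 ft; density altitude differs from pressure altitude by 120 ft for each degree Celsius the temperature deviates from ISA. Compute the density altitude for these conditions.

7140 ft

Pressure altitude = 6840 + (1013 − 991) × 30 = 6840 + (+660) = 7500 ft.
ISA temperature at 7500 ft = 15 − 2 × (7500/1000) = 0°C.
ISA deviation = -3 − 0 = -3°C.
Density altitude = 7500 + 120 × (-3) = 7140 ft.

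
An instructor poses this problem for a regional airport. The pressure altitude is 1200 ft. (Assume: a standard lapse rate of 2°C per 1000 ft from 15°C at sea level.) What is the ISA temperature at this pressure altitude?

12.6°C

ISA temperature = 15 − 2 × (1200/1000) = 15 − 2.4 = 12.6°C.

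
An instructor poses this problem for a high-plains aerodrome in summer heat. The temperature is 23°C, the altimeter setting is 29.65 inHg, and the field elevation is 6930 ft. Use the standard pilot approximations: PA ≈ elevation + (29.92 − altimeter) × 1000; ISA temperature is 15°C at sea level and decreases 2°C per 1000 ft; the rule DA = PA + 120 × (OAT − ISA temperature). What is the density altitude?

Pressure altitude = 6930 + (29.92 − 29.65) × 1000 = 6930 + (+270) = 7200 ft.
ISA temperature at 7200 ft = 15 − 2 × (7200/1000) = 0.6°C.
ISA deviation = 23 − 0.6 = +22.4°C.
Density altitude = 7200 + 120 × (22.4) = 9888 ft.

9888 ft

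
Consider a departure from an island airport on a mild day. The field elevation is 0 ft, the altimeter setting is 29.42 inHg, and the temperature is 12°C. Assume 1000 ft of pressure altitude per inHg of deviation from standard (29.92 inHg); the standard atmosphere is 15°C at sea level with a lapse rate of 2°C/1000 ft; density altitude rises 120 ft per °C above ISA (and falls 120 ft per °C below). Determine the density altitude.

Pressure altitude = 0 + (29.92 − 29.42) × 1000 = 0 + (+500) = 500 ft.
ISA temperature at 500 ft = 15 − 2 × (500/1000) = 14°C.
ISA deviation = 12 − 14 = -2°C.
Density altitude = 500 + 120 × (-2) = 260 ft.

260 ft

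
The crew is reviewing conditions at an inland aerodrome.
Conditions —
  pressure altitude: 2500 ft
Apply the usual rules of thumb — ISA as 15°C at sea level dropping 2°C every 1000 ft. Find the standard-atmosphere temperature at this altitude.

ISA temperature = 15 − 2 × (2500/1000) = 15 − 5 = 10°C.

10°C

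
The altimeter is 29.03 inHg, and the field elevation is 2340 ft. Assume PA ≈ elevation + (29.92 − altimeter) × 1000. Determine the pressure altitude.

Pressure correction = (29.92 − 29.03) × 1000 = +890 ft.
Pressure altitude = 2340 + (+890) = 3230 ft.

3230 ft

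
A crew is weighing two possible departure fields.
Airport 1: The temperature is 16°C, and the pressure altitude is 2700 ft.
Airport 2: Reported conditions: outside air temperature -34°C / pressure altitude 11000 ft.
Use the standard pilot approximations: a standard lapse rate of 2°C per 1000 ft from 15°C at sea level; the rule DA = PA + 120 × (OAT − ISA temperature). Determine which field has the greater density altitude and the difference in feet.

Airport 2 by 4292 ft

Airport 1: ISA temp = 9.6°C, deviation +6.4°C, DA = 2700 + 120 × 6.4 = 3468 ft.
Airport 2: ISA temp = -7°C, deviation -27°C, DA = 11000 + 120 × (-27) = 7760 ft.
Airport 2 is higher by 7760 − 3468 = 4292 ft.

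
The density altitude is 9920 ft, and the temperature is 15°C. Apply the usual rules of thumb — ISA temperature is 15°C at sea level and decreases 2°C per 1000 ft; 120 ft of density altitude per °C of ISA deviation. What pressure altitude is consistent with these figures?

8000 ft

DA = PA + 120 × (OAT − (15 − 2·PA/1000)) = PA + 120·OAT − 1800 + 0.24·PA = 1.24·PA + 120·OAT − 1800.
So 1.24·PA = 9920 − 120 × 15 + 1800 = 9920.
PA = 9920 / 1.24 = 8000 ft.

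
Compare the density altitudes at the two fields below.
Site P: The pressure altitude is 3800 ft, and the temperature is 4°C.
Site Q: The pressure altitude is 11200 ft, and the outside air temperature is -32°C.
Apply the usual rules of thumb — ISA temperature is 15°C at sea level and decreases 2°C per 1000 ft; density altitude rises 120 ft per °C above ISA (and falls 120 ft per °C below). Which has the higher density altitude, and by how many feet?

Site P: ISA temp = 7.4°C, deviation -3.4°C, DA = 3800 + 120 × (-3.4) = 3392 ft.
Site Q: ISA temp = -7.4°C, deviation -24.6°C, DA = 11200 + 120 × (-24.6) = 8248 ft.
Site Q is higher by 8248 − 3392 = 4856 ft.

Site Q by 4856 ft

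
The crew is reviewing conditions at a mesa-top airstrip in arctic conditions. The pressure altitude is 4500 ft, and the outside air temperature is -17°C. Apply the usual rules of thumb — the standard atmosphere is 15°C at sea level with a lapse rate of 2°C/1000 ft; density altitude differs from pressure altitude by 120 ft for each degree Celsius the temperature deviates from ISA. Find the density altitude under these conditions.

1740 ft

ISA temperature at 4500 ft = 15 − 2 × (4500/1000) = 6°C.
ISA deviation = -17 − 6 = -23°C.
Density altitude = 4500 + 120 × (-23) = 4500 + (-2760) = 1740 ft.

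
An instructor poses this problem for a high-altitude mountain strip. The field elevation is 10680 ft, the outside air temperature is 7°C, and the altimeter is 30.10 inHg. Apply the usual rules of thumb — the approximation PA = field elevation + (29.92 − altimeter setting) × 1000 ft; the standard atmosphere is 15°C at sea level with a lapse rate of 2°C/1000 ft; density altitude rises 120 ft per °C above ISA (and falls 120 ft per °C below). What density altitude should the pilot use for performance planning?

Pressure altitude = 10680 + (29.92 − 30.10) × 1000 = 10680 + (-180) = 10500 ft.
ISA temperature at 10500 ft = 15 − 2 × (10500/1000) = -6°C.
ISA deviation = 7 − (-6) = +13°C.
Density altitude = 10500 + 120 × (13) = 12060 ft.

12060 ft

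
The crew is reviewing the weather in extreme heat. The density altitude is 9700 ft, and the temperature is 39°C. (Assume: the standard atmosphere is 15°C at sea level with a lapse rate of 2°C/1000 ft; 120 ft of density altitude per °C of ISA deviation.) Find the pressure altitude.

5500 ft

DA = PA + 120 × (OAT − (15 − 2·PA/1000)) = PA + 120·OAT − 1800 + 0.24·PA = 1.24·PA + 120·OAT − 1800.
So 1.24·PA = 9700 − 120 × 39 + 1800 = 6820.
PA = 6820 / 1.24 = 5500 ft.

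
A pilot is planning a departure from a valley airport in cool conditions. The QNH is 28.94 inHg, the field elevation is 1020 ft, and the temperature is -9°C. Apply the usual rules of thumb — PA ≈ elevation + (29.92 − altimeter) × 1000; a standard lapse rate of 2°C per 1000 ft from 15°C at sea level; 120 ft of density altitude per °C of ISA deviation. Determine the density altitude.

Pressure altitude = 1020 + (29.92 − 28.94) × 1000 = 1020 + (+980) = 2000 ft.
ISA temperature at 2000 ft = 15 − 2 × (2000/1000) = 11°C.
ISA deviation = -9 − 11 = -20°C.
Density altitude = 2000 + 120 × (-20) = -400 ft.

-400 ft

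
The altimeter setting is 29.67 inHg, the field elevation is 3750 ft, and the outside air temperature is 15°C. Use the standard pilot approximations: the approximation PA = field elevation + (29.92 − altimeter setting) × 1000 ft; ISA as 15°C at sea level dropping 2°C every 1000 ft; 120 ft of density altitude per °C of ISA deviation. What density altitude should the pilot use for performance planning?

Pressure altitude = 3750 + (29.92 − 29.67) × 1000 = 3750 + (+250) = 4000 ft.
ISA temperature at 4000 ft = 15 − 2 × (4000/1000) = 7°C.
ISA deviation = 15 − 7 = +8°C.
Density altitude = 4000 + 120 × (8) = 4960 ft.

4960 ft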